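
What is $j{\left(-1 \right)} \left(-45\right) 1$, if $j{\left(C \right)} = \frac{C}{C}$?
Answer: $-45$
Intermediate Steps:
$j{\left(C \right)} = 1$
$j{\left(-1 \right)} \left(-45\right) 1 = 1 \left(-45\right) 1 = \left(-45\right) 1 = -45$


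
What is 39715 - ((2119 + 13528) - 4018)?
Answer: 28086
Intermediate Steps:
39715 - ((2119 + 13528) - 4018) = 39715 - (15647 - 4018) = 39715 - 1*11629 = 39715 - 11629 = 28086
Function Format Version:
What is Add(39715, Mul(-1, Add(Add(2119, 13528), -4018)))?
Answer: 28086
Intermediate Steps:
Add(39715, Mul(-1, Add(Add(2119, 13528), -4018))) = Add(39715, Mul(-1, Add(15647, -4018))) = Add(39715, Mul(-1, 11629)) = Add(39715, -11629) = 28086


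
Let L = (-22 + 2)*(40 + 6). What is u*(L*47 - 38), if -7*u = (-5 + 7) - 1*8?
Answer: -259668/7 ≈ -37095.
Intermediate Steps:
u = 6/7 (u = -((-5 + 7) - 1*8)/7 = -(2 - 8)/7 = -⅐*(-6) = 6/7 ≈ 0.85714)
L = -920 (L = -20*46 = -920)
u*(L*47 - 38) = 6*(-920*47 - 38)/7 = 6*(-43240 - 38)/7 = (6/7)*(-43278) = -259668/7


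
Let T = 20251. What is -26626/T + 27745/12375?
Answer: 4224859/4556475 ≈ 0.92722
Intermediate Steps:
-26626/T + 27745/12375 = -26626/20251 + 27745/12375 = -26626*1/20251 + 27745*(1/12375) = -26626/20251 + 5549/2475 = 4224859/4556475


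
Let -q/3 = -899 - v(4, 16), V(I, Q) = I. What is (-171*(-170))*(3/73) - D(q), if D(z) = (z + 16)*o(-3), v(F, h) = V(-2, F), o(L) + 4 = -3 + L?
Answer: 2063320/73 ≈ 28265.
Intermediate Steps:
o(L) = -7 + L (o(L) = -4 + (-3 + L) = -7 + L)
v(F, h) = -2
q = 2691 (q = -3*(-899 - 1*(-2)) = -3*(-899 + 2) = -3*(-897) = 2691)
D(z) = -160 - 10*z (D(z) = (z + 16)*(-7 - 3) = (16 + z)*(-10) = -160 - 10*z)
(-171*(-170))*(3/73) - D(q) = (-171*(-170))*(3/73) - (-160 - 10*2691) = 29070*(3*(1/73)) - (-160 - 26910) = 29070*(3/73) - 1*(-27070) = 87210/73 + 27070 = 2063320/73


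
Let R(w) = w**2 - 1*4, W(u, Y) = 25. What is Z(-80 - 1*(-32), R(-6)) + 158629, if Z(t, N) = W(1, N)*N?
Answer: 159429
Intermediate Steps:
R(w) = -4 + w**2 (R(w) = w**2 - 4 = -4 + w**2)
Z(t, N) = 25*N
Z(-80 - 1*(-32), R(-6)) + 158629 = 25*(-4 + (-6)**2) + 158629 = 25*(-4 + 36) + 158629 = 25*32 + 158629 = 800 + 158629 = 159429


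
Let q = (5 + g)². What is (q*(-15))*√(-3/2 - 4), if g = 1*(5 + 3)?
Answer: -2535*I*√22/2 ≈ -5945.1*I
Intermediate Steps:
g = 8 (g = 1*8 = 8)
q = 169 (q = (5 + 8)² = 13² = 169)
(q*(-15))*√(-3/2 - 4) = (169*(-15))*√(-3/2 - 4) = -2535*√(-3*½ - 4) = -2535*√(-3/2 - 4) = -2535*I*√22/2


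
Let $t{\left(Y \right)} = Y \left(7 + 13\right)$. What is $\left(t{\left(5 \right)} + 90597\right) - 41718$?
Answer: $48979$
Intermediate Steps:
$t{\left(Y \right)} = 20 Y$ ($t{\left(Y \right)} = Y 20 = 20 Y$)
$\left(t{\left(5 \right)} + 90597\right) - 41718 = \left(20 \cdot 5 + 90597\right) - 41718 = \left(100 + 90597\right) - 41718 = 90697 - 41718 = 48979$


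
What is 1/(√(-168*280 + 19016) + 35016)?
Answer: 4377/153268535 - I*√7006/613074140 ≈ 2.8558e-5 - 1.3653e-7*I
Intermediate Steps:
1/(√(-168*280 + 19016) + 35016) = 1/(√(-47040 + 19016) + 35016) = 1/(√(-28024) + 35016) = 1/(2*I*√7006 + 35016) = 1/(35016 + 2*I*√7006)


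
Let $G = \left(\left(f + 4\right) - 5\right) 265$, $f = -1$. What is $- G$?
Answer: $530$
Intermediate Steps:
$G = -530$ ($G = \left(\left(-1 + 4\right) - 5\right) 265 = \left(3 - 5\right) 265 = \left(-2\right) 265 = -530$)
$- G = \left(-1\right) \left(-530\right) = 530$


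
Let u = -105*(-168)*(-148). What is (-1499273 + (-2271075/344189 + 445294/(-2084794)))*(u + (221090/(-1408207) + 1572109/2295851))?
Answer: 4540286294225845313406343978163226489/1159952852421121681039181 ≈ 3.9142e+12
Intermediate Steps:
u = -2610720 (u = 17640*(-148) = -2610720)
(-1499273 + (-2271075/344189 + 445294/(-2084794)))*(u + (221090/(-1408207) + 1572109/2295851)) = (-1499273 + (-2271075/344189 + 445294/(-2084794)))*(-2610720 + (221090/(-1408207) + 1572109/2295851)) = (-1499273 + (-2271075*1/344189 + 445294*(-1/2084794)))*(-2610720 + (221090*(-1/1408207) + 1572109*(1/2295851))) = (-1499273 + (-2271075/344189 - 222647/1042397))*(-2610720 + (-221090/1408207 + 1572109/2295851)) = (-1499273 - 2443994415058/358781581033)*(-2610720 + 1706265200973/3233033449157) = -537913981334504067/358781581033*(-8440543380117962067/3233033449157) = 4540286294225845313406343978163226489/1159952852421121681039181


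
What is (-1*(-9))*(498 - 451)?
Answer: 423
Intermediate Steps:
(-1*(-9))*(498 - 451) = 9*47 = 423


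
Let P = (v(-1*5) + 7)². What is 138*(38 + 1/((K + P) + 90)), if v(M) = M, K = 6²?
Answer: 340929/65 ≈ 5245.1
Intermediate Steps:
K = 36
P = 4 (P = (-1*5 + 7)² = (-5 + 7)² = 2² = 4)
138*(38 + 1/((K + P) + 90)) = 138*(38 + 1/((36 + 4) + 90)) = 138*(38 + 1/(40 + 90)) = 138*(38 + 1/130) = 138*(4941/130) = 340929/65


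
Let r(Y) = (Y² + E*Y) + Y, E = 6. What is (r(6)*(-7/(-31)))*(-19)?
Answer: -10374/31 ≈ -334.65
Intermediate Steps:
r(Y) = Y² + 7*Y (r(Y) = (Y² + 6*Y) + Y = Y² + 7*Y)
(r(6)*(-7/(-31)))*(-19) = ((6*(7 + 6))*(-7/(-31)))*(-19) = ((6*13)*(-7*(-1/31)))*(-19) = (78*(7/31))*(-19) = (546/31)*(-19) = -10374/31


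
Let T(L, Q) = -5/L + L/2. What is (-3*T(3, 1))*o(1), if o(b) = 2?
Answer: 1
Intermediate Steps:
T(L, Q) = L/2 - 5/L (T(L, Q) = -5/L + L*(½) = -5/L + L/2 = L/2 - 5/L)
(-3*T(3, 1))*o(1) = -3*((½)*3 - 5/3)*2 = -3*(3/2 - 5*⅓)*2 = -3*(3/2 - 5/3)*2 = -3*(-⅙)*2 = (½)*2 = 1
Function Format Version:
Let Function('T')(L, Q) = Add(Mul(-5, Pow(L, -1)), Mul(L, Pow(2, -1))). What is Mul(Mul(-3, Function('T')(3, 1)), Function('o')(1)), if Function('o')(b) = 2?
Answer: 1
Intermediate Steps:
Function('T')(L, Q) = Add(Mul(Rational(1, 2), L), Mul(-5, Pow(L, -1))) (Function('T')(L, Q) = Add(Mul(-5, Pow(L, -1)), Mul(L, Rational(1, 2))) = Add(Mul(-5, Pow(L, -1)), Mul(Rational(1, 2), L)) = Add(Mul(Rational(1, 2), L), Mul(-5, Pow(L, -1))))
Mul(Mul(-3, Function('T')(3, 1)), Function('o')(1)) = Mul(Mul(-3, Add(Mul(Rational(1, 2), 3), Mul(-5, Pow(3, -1)))), 2) = Mul(Mul(-3, Add(Rational(3, 2), Mul(-5, Rational(1, 3)))), 2) = Mul(Mul(-3, Add(Rational(3, 2), Rational(-5, 3))), 2) = Mul(Mul(-3, Rational(-1, 6)), 2) = Mul(Rational(1, 2), 2) = 1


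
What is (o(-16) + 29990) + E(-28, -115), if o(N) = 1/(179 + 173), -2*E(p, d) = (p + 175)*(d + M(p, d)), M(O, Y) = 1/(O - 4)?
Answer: 27065139/704 ≈ 38445.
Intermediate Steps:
M(O, Y) = 1/(-4 + O)
E(p, d) = -(175 + p)*(d + 1/(-4 + p))/2 (E(p, d) = -(p + 175)*(d + 1/(-4 + p))/2 = -(175 + p)*(d + 1/(-4 + p))/2)
o(N) = 1/352
(o(-16) + 29990) + E(-28, -115) = (1/352 + 29990) + (-175 - 1*(-28) - 115*(-175 - 1*(-28))*(-4 - 28))/(2*(-4 - 28)) = 10556481/352 + (1/2)*(-175 + 28 - 115*(-175 + 28)*(-32))/(-32) = 10556481/352 + (1/2)*(-1/32)*(-175 + 28 - 115*(-147)*(-32)) = 10556481/352 + (1/2)*(-1/32)*(-175 + 28 - 540960) = 10556481/352 + (1/2)*(-1/32)*(-541107) = 10556481/352 + 541107/64 = 27065139/704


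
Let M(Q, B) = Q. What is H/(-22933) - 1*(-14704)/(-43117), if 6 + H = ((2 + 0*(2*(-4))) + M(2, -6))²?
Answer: -337638002/988802161 ≈ -0.34146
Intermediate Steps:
H = 10 (H = -6 + ((2 + 0*(2*(-4))) + 2)² = -6 + ((2 + 0*(-8)) + 2)² = -6 + ((2 + 0) + 2)² = -6 + (2 + 2)² = -6 + 4² = -6 + 16 = 10)
H/(-22933) - 1*(-14704)/(-43117) = 10/(-22933) - 1*(-14704)/(-43117) = 10*(-1/22933) + 14704*(-1/43117) = -10/22933 - 14704/43117 = -337638002/988802161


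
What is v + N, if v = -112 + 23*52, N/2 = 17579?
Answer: 36242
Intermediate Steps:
N = 35158 (N = 2*17579 = 35158)
v = 1084 (v = -112 + 1196 = 1084)
v + N = 1084 + 35158 = 36242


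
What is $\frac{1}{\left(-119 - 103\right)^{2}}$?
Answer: $\frac{1}{49284} \approx 2.0291 \cdot 10^{-5}$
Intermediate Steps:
$\frac{1}{\left(-119 - 103\right)^{2}} = \frac{1}{\left(-222\right)^{2}} = \frac{1}{49284}$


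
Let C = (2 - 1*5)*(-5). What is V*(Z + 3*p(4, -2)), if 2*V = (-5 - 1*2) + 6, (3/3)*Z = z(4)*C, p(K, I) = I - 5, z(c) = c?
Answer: -39/2 ≈ -19.500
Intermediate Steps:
C = 15 (C = (2 - 5)*(-5) = -3*(-5) = 15)
p(K, I) = -5 + I
Z = 60 (Z = 4*15 = 60)
V = -1/2 (V = ((-5 - 1*2) + 6)/2 = ((-5 - 2) + 6)/2 = (-7 + 6)/2 = (1/2)*(-1) = -1/2 ≈ -0.50000)
V*(Z + 3*p(4, -2)) = -(60 + 3*(-5 - 2))/2 = -(60 + 3*(-7))/2 = -(60 - 21)/2 = -1/2*39 = -39/2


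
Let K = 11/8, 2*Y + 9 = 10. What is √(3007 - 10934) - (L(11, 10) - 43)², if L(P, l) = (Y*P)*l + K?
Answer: -11449/64 + I*√7927 ≈ -178.89 + 89.034*I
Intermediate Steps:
Y = ½ (Y = -9/2 + (½)*10 = -9/2 + 5 = ½ ≈ 0.50000)
K = 11/8 (K = 11*(⅛) = 11/8 ≈ 1.3750)
L(P, l) = 11/8 + P*l/2 (L(P, l) = (P/2)*l + 11/8 = P*l/2 + 11/8 = 11/8 + P*l/2)
√(3007 - 10934) - (L(11, 10) - 43)² = √(3007 - 10934) - ((11/8 + (½)*11*10) - 43)² = √(-7927) - ((11/8 + 55) - 43)² = I*√7927 - (451/8 - 43)² = I*√7927 - (107/8)² = I*√7927 - 1*11449/64 = I*√7927 - 11449/64 = -11449/64 + I*√7927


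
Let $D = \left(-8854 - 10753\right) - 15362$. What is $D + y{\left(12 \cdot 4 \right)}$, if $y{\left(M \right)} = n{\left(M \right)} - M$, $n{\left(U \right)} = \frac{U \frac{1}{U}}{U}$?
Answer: $- \frac{1680815}{48} \approx -35017.0$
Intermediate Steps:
$n{\left(U \right)} = \frac{1}{U}$ ($n{\left(U \right)} = 1 \frac{1}{U} = \frac{1}{U}$)
$D = -34969$ ($D = \left(-8854 - 10753\right) - 15362 = -19607 - 15362 = -34969$)
$y{\left(M \right)} = \frac{1}{M} - M$
$D + y{\left(12 \cdot 4 \right)} = -34969 + \left(\frac{1}{12 \cdot 4} - 12 \cdot 4\right) = -34969 + \left(\frac{1}{48} - 48\right) = -34969 - \frac{2303}{48} = - \frac{1680815}{48}$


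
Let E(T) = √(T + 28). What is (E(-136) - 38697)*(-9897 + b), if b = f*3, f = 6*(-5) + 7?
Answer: 385654302 - 59796*I*√3 ≈ 3.8565e+8 - 1.0357e+5*I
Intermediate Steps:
E(T) = √(28 + T)
f = -23 (f = -30 + 7 = -23)
b = -69 (b = -23*3 = -69)
(E(-136) - 38697)*(-9897 + b) = (√(28 - 136) - 38697)*(-9897 - 69) = (√(-108) - 38697)*(-9966) = (6*I*√3 - 38697)*(-9966) = (-38697 + 6*I*√3)*(-9966) = 385654302 - 59796*I*√3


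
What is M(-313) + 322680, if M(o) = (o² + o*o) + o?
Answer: 518305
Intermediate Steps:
M(o) = o + 2*o² (M(o) = (o² + o²) + o = 2*o² + o = o + 2*o²)
M(-313) + 322680 = -313*(1 + 2*(-313)) + 322680 = -313*(1 - 626) + 322680 = -313*(-625) + 322680 = 195625 + 322680 = 518305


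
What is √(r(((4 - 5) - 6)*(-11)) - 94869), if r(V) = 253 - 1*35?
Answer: I*√94651 ≈ 307.65*I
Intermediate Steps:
r(V) = 218 (r(V) = 253 - 35 = 218)
√(r(((4 - 5) - 6)*(-11)) - 94869) = √(218 - 94869) = √(-94651) = I*√94651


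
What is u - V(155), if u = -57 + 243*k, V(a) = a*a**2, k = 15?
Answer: -3720287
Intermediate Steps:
V(a) = a**3
u = 3588 (u = -57 + 243*15 = -57 + 3645 = 3588)
u - V(155) = 3588 - 1*155**3 = 3588 - 1*3723875 = 3588 - 3723875 = -3720287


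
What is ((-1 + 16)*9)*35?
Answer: 4725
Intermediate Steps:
((-1 + 16)*9)*35 = (15*9)*35 = 135*35 = 4725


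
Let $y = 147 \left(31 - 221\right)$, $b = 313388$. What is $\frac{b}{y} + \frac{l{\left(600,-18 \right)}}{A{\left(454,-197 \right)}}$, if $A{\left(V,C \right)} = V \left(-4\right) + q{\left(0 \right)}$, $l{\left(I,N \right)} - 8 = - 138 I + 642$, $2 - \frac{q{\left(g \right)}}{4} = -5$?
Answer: $\frac{48169771}{1387190} \approx 34.725$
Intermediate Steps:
$q{\left(g \right)} = 28$ ($q{\left(g \right)} = 8 - -20 = 8 + 20 = 28$)
$l{\left(I,N \right)} = 650 - 138 I$ ($l{\left(I,N \right)} = 8 - \left(-642 + 138 I\right) = 650 - 138 I$)
$A{\left(V,C \right)} = 28 - 4 V$ ($A{\left(V,C \right)} = V \left(-4\right) + 28 = - 4 V + 28 = 28 - 4 V$)
$y = -27930$ ($y = 147 \left(-190\right) = -27930$)
$\frac{b}{y} + \frac{l{\left(600,-18 \right)}}{A{\left(454,-197 \right)}} = \frac{313388}{-27930} + \frac{650 - 82800}{28 - 1816} = 313388 \left(- \frac{1}{27930}\right) + \frac{650 - 82800}{28 - 1816} = - \frac{156694}{13965} - \frac{82150}{-1788} = - \frac{156694}{13965} - - \frac{41075}{894} = - \frac{156694}{13965} + \frac{41075}{894} = \frac{48169771}{1387190}$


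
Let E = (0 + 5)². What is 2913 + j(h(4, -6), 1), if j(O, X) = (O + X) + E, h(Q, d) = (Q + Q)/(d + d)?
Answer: 8815/3 ≈ 2938.3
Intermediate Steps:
E = 25 (E = 5² = 25)
h(Q, d) = Q/d (h(Q, d) = (2*Q)/((2*d)) = (2*Q)*(1/(2*d)) = Q/d)
j(O, X) = 25 + O + X (j(O, X) = (O + X) + 25 = 25 + O + X)
2913 + j(h(4, -6), 1) = 2913 + (25 + 4/(-6) + 1) = 2913 + (25 + 4*(-⅙) + 1) = 2913 + (25 - ⅔ + 1) = 2913 + 76/3 = 8815/3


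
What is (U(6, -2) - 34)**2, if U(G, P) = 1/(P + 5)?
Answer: 10201/9 ≈ 1133.4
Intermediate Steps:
U(G, P) = 1/(5 + P)
(U(6, -2) - 34)**2 = (1/(5 - 2) - 34)**2 = (1/3 - 34)**2 = (-101/3)**2 = 10201/9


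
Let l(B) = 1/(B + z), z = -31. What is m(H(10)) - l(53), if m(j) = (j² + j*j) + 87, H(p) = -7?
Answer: 4069/22 ≈ 184.95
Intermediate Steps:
m(j) = 87 + 2*j² (m(j) = (j² + j²) + 87 = 2*j² + 87 = 87 + 2*j²)
l(B) = 1/(-31 + B) (l(B) = 1/(B - 31) = 1/(-31 + B))
m(H(10)) - l(53) = (87 + 2*(-7)²) - 1/(-31 + 53) = (87 + 2*49) - 1/22 = (87 + 98) - 1*1/22 = 185 - 1/22 = 4069/22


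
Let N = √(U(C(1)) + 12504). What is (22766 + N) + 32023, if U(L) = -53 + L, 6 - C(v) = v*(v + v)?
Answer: 54789 + √12455 ≈ 54901.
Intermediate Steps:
C(v) = 6 - 2*v² (C(v) = 6 - v*(v + v) = 6 - v*2*v = 6 - 2*v²)
N = √12455 (N = √((-53 + (6 - 2*1²)) + 12504) = √((-53 + (6 - 2*1)) + 12504) = √((-53 + (6 - 2)) + 12504) = √((-53 + 4) + 12504) = √(-49 + 12504) = √12455 ≈ 111.60)
(22766 + N) + 32023 = (22766 + √12455) + 32023 = 54789 + √12455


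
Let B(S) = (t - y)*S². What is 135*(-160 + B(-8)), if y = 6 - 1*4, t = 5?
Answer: 4320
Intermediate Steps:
y = 2 (y = 6 - 4 = 2)
B(S) = 3*S² (B(S) = (5 - 1*2)*S² = (5 - 2)*S² = 3*S²)
135*(-160 + B(-8)) = 135*(-160 + 3*(-8)²) = 135*(-160 + 3*64) = 135*(-160 + 192) = 135*32 = 4320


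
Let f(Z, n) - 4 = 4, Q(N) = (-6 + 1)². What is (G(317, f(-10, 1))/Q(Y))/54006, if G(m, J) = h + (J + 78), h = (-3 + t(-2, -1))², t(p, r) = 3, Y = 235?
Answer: 43/675075 ≈ 6.3697e-5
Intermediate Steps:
Q(N) = 25 (Q(N) = (-5)² = 25)
h = 0 (h = (-3 + 3)² = 0² = 0)
f(Z, n) = 8 (f(Z, n) = 4 + 4 = 8)
G(m, J) = 78 + J (G(m, J) = 0 + (J + 78) = 0 + (78 + J) = 78 + J)
(G(317, f(-10, 1))/Q(Y))/54006 = ((78 + 8)/25)/54006 = (86*(1/25))*(1/54006) = (86/25)*(1/54006) = 43/675075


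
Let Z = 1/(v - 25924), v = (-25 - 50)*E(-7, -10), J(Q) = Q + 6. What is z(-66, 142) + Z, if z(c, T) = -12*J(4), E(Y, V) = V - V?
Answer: -3110881/25924 ≈ -120.00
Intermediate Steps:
E(Y, V) = 0
J(Q) = 6 + Q
z(c, T) = -120 (z(c, T) = -12*(6 + 4) = -12*10 = -120)
v = 0 (v = (-25 - 50)*0 = -75*0 = 0)
Z = -1/25924 (Z = 1/(0 - 25924) = 1/(-25924) = -1/25924 ≈ -3.8574e-5)
z(-66, 142) + Z = -120 - 1/25924 = -3110881/25924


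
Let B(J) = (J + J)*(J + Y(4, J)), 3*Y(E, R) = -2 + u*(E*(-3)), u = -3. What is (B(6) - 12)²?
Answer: 38416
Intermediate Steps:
Y(E, R) = -⅔ + 3*E (Y(E, R) = (-2 - 3*E*(-3))/3 = (-2 - (-9)*E)/3 = (-2 + 9*E)/3 = -⅔ + 3*E)
B(J) = 2*J*(34/3 + J) (B(J) = (J + J)*(J + (-⅔ + 3*4)) = (2*J)*(J + (-⅔ + 12)) = (2*J)*(J + 34/3) = (2*J)*(34/3 + J) = 2*J*(34/3 + J))
(B(6) - 12)² = ((⅔)*6*(34 + 3*6) - 12)² = ((⅔)*6*(34 + 18) - 12)² = ((⅔)*6*52 - 12)² = (208 - 12)² = 196² = 38416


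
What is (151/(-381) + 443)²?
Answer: 28436751424/145161 ≈ 1.9590e+5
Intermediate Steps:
(151/(-381) + 443)² = (151*(-1/381) + 443)² = (-151/381 + 443)² = (168632/381)² = 28436751424/145161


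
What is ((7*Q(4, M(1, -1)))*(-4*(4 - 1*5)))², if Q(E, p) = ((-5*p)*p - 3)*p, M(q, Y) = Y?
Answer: 50176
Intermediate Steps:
Q(E, p) = p*(-3 - 5*p²) (Q(E, p) = (-5*p² - 3)*p = (-3 - 5*p²)*p = p*(-3 - 5*p²))
((7*Q(4, M(1, -1)))*(-4*(4 - 1*5)))² = ((7*(-1*(-1)*(3 + 5*(-1)²)))*(-4*(4 - 1*5)))² = ((7*(-1*(-1)*(3 + 5*1)))*(-4*(4 - 5)))² = ((7*(-1*(-1)*(3 + 5)))*(-4*(-1)))² = ((7*(-1*(-1)*8))*4)² = ((7*8)*4)² = (56*4)² = 224² = 50176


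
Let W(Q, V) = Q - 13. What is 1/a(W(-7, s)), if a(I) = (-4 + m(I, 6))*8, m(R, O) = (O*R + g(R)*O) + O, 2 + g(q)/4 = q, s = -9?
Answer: -1/5168 ≈ -0.00019350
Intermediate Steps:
g(q) = -8 + 4*q
m(R, O) = O + O*R + O*(-8 + 4*R) (m(R, O) = (O*R + (-8 + 4*R)*O) + O = (O*R + O*(-8 + 4*R)) + O = O + O*R + O*(-8 + 4*R))
W(Q, V) = -13 + Q
a(I) = -368 + 240*I (a(I) = (-4 + 6*(-7 + 5*I))*8 = (-4 + (-42 + 30*I))*8 = (-46 + 30*I)*8 = -368 + 240*I)
1/a(W(-7, s)) = 1/(-368 + 240*(-13 - 7)) = 1/(-368 + 240*(-20)) = 1/(-368 - 4800) = 1/(-5168) = -1/5168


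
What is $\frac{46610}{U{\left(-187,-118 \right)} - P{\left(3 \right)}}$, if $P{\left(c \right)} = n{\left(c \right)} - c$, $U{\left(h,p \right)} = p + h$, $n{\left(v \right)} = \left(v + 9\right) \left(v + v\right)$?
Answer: $- \frac{23305}{187} \approx -124.63$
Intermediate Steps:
$n{\left(v \right)} = 2 v \left(9 + v\right)$ ($n{\left(v \right)} = \left(9 + v\right) 2 v = 2 v \left(9 + v\right)$)
$U{\left(h,p \right)} = h + p$
$P{\left(c \right)} = - c + 2 c \left(9 + c\right)$ ($P{\left(c \right)} = 2 c \left(9 + c\right) - c = - c + 2 c \left(9 + c\right)$)
$\frac{46610}{U{\left(-187,-118 \right)} - P{\left(3 \right)}} = \frac{46610}{\left(-187 - 118\right) - 3 \left(17 + 2 \cdot 3\right)} = \frac{46610}{-305 - 3 \left(17 + 6\right)} = \frac{46610}{-305 - 3 \cdot 23} = \frac{46610}{-305 - 69} = \frac{46610}{-374} = 46610 \left(- \frac{1}{374}\right) = - \frac{23305}{187}$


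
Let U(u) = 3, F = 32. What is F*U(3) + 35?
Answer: 131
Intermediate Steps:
F*U(3) + 35 = 32*3 + 35 = 96 + 35 = 131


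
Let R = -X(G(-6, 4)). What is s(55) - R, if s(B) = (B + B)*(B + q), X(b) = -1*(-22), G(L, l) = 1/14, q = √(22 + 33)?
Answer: 6072 + 110*√55 ≈ 6887.8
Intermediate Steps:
q = √55 ≈ 7.4162
G(L, l) = 1/14
X(b) = 22
s(B) = 2*B*(B + √55) (s(B) = (B + B)*(B + √55) = (2*B)*(B + √55) = 2*B*(B + √55))
R = -22 (R = -1*22 = -22)
s(55) - R = 2*55*(55 + √55) - 1*(-22) = (6050 + 110*√55) + 22 = 6072 + 110*√55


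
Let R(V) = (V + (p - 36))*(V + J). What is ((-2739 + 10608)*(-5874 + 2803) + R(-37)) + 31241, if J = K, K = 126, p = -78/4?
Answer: -48285381/2 ≈ -2.4143e+7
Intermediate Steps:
p = -39/2 (p = -78*1/4 = -39/2 ≈ -19.500)
J = 126
R(V) = (126 + V)*(-111/2 + V) (R(V) = (V + (-39/2 - 36))*(V + 126) = (V - 111/2)*(126 + V) = (-111/2 + V)*(126 + V) = (126 + V)*(-111/2 + V))
((-2739 + 10608)*(-5874 + 2803) + R(-37)) + 31241 = ((-2739 + 10608)*(-5874 + 2803) + (-6993 + (-37)**2 + (141/2)*(-37))) + 31241 = (7869*(-3071) + (-6993 + 1369 - 5217/2)) + 31241 = (-24165699 - 16465/2) + 31241 = -48347863/2 + 31241 = -48285381/2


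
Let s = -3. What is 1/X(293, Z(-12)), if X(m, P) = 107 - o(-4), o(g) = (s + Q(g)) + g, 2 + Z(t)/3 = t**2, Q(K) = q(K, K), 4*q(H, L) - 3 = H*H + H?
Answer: 4/441 ≈ 0.0090703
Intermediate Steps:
q(H, L) = 3/4 + H/4 + H**2/4 (q(H, L) = 3/4 + (H*H + H)/4 = 3/4 + (H**2 + H)/4 = 3/4 + (H + H**2)/4 = 3/4 + (H/4 + H**2/4) = 3/4 + H/4 + H**2/4)
Q(K) = 3/4 + K/4 + K**2/4
Z(t) = -6 + 3*t**2
o(g) = -9/4 + g**2/4 + 5*g/4 (o(g) = (-3 + (3/4 + g/4 + g**2/4)) + g = (-9/4 + g/4 + g**2/4) + g = -9/4 + g**2/4 + 5*g/4)
X(m, P) = 441/4 (X(m, P) = 107 - (-9/4 + (1/4)*(-4)**2 + (5/4)*(-4)) = 107 - (-9/4 + (1/4)*16 - 5) = 107 - (-9/4 + 4 - 5) = 107 - 1*(-13/4) = 107 + 13/4 = 441/4)
1/X(293, Z(-12)) = 1/(441/4) = 4/441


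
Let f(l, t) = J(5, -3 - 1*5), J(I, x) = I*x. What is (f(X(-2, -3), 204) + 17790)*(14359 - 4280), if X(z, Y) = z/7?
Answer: 178902250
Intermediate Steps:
X(z, Y) = z/7 (X(z, Y) = z*(⅐) = z/7)
f(l, t) = -40 (f(l, t) = 5*(-3 - 1*5) = 5*(-3 - 5) = 5*(-8) = -40)
(f(X(-2, -3), 204) + 17790)*(14359 - 4280) = (-40 + 17790)*(14359 - 4280) = 17750*10079 = 178902250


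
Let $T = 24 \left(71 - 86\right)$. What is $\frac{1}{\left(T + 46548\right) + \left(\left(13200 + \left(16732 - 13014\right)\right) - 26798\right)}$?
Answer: $\frac{1}{36308} \approx 2.7542 \cdot 10^{-5}$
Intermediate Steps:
$T = -360$ ($T = 24 \left(-15\right) = -360$)
$\frac{1}{\left(T + 46548\right) + \left(\left(13200 + \left(16732 - 13014\right)\right) - 26798\right)} = \frac{1}{\left(-360 + 46548\right) + \left(\left(13200 + \left(16732 - 13014\right)\right) - 26798\right)} = \frac{1}{46188 + \left(\left(13200 + \left(16732 - 13014\right)\right) - 26798\right)} = \frac{1}{46188 + \left(\left(13200 + 3718\right) - 26798\right)} = \frac{1}{46188 + \left(16918 - 26798\right)} = \frac{1}{46188 - 9880} = \frac{1}{36308}$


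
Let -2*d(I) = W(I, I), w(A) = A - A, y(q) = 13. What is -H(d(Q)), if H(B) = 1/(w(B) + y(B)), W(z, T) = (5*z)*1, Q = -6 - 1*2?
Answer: -1/13 ≈ -0.076923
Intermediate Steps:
w(A) = 0
Q = -8 (Q = -6 - 2 = -8)
W(z, T) = 5*z
d(I) = -5*I/2
H(B) = 1/13 (H(B) = 1/(0 + 13) = 1/13)
-H(d(Q)) = -1*1/13 = -1/13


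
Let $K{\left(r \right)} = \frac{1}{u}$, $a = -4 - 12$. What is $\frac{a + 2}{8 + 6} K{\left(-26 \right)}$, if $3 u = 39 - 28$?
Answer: $- \frac{3}{11} \approx -0.27273$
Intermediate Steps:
$u = \frac{11}{3}$ ($u = \frac{39 - 28}{3} = \frac{1}{3} \cdot 11 = \frac{11}{3} \approx 3.6667$)
$a = -16$ ($a = -4 - 12 = -16$)
$K{\left(r \right)} = \frac{3}{11}$ ($K{\left(r \right)} = \frac{1}{\frac{11}{3}} = \frac{3}{11}$)
$\frac{a + 2}{8 + 6} K{\left(-26 \right)} = \frac{-16 + 2}{8 + 6} \cdot \frac{3}{11} = - \frac{14}{14} \cdot \frac{3}{11} = \left(-14\right) \frac{1}{14} \cdot \frac{3}{11} = \left(-1\right) \frac{3}{11} = - \frac{3}{11}$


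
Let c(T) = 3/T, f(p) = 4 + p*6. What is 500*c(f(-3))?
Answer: -750/7 ≈ -107.14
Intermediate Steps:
f(p) = 4 + 6*p
500*c(f(-3)) = 500*(3/(4 + 6*(-3))) = 500*(3/(4 - 18)) = 500*(3/(-14)) = 500*(3*(-1/14)) = 500*(-3/14) = -750/7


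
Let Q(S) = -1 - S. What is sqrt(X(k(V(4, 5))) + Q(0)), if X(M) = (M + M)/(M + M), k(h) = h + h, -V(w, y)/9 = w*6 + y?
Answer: 0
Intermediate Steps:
V(w, y) = -54*w - 9*y (V(w, y) = -9*(w*6 + y) = -9*(6*w + y) = -9*(y + 6*w) = -54*w - 9*y)
k(h) = 2*h
X(M) = 1 (X(M) = (2*M)/((2*M)) = (2*M)*(1/(2*M)) = 1)
sqrt(X(k(V(4, 5))) + Q(0)) = sqrt(1 + (-1 - 1*0)) = sqrt(1 + (-1 + 0)) = sqrt(1 - 1) = sqrt(0) = 0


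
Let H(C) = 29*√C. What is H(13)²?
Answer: 10933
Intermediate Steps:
H(13)² = (29*√13)² = 10933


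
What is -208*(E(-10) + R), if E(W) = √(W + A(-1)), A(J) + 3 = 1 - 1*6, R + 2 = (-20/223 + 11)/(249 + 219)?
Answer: 275060/669 - 624*I*√2 ≈ 411.15 - 882.47*I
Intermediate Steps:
R = -68765/34788 (R = -2 + (-20/223 + 11)/(249 + 219) = -2 + (-20*1/223 + 11)/468 = -2 + (-20/223 + 11)*(1/468) = -2 + (2433/223)*(1/468) = -2 + 811/34788 = -68765/34788 ≈ -1.9767)
A(J) = -8 (A(J) = -3 + (1 - 1*6) = -3 + (1 - 6) = -3 - 5 = -8)
E(W) = √(-8 + W) (E(W) = √(W - 8) = √(-8 + W))
-208*(E(-10) + R) = -208*(√(-8 - 10) - 68765/34788) = -208*(√(-18) - 68765/34788) = -208*(3*I*√2 - 68765/34788) = -208*(-68765/34788 + 3*I*√2) = 275060/669 - 624*I*√2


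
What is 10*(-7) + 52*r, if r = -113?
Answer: -5946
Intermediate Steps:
10*(-7) + 52*r = 10*(-7) + 52*(-113) = -70 - 5876 = -5946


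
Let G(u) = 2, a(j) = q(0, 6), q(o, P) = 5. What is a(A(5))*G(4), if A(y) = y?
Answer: 10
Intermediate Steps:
a(j) = 5
a(A(5))*G(4) = 5*2 = 10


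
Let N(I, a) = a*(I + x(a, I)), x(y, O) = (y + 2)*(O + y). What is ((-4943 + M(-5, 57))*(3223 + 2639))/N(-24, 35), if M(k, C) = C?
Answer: -4091676/1915 ≈ -2136.6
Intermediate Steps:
x(y, O) = (2 + y)*(O + y)
N(I, a) = a*(a**2 + 2*a + 3*I + I*a) (N(I, a) = a*(I + (a**2 + 2*I + 2*a + I*a)) = a*(a**2 + 2*a + 3*I + I*a))
((-4943 + M(-5, 57))*(3223 + 2639))/N(-24, 35) = ((-4943 + 57)*(3223 + 2639))/((35*(35**2 + 2*35 + 3*(-24) - 24*35))) = (-4886*5862)/((35*(1225 + 70 - 72 - 840))) = -28641732/(35*383) = -28641732/13405 = -28641732*1/13405 = -4091676/1915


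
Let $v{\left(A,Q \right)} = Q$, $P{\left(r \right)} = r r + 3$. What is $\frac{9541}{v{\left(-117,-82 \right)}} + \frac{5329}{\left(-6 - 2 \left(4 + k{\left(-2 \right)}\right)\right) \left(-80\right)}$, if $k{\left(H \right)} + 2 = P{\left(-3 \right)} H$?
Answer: $- \frac{14720809}{124640} \approx -118.11$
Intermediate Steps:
$P{\left(r \right)} = 3 + r^{2}$ ($P{\left(r \right)} = r^{2} + 3 = 3 + r^{2}$)
$k{\left(H \right)} = -2 + 12 H$ ($k{\left(H \right)} = -2 + \left(3 + \left(-3\right)^{2}\right) H = -2 + \left(3 + 9\right) H = -2 + 12 H$)
$\frac{9541}{v{\left(-117,-82 \right)}} + \frac{5329}{\left(-6 - 2 \left(4 + k{\left(-2 \right)}\right)\right) \left(-80\right)} = \frac{9541}{-82} + \frac{5329}{\left(-6 - 2 \left(4 + \left(-2 + 12 \left(-2\right)\right)\right)\right) \left(-80\right)} = 9541 \left(- \frac{1}{82}\right) + \frac{5329}{\left(-6 - 2 \left(4 - 26\right)\right) \left(-80\right)} = - \frac{9541}{82} + \frac{5329}{\left(-6 - 2 \left(4 - 26\right)\right) \left(-80\right)} = - \frac{9541}{82} + \frac{5329}{\left(-6 - -44\right) \left(-80\right)} = - \frac{9541}{82} + \frac{5329}{\left(-6 + 44\right) \left(-80\right)} = - \frac{9541}{82} + \frac{5329}{38 \left(-80\right)} = - \frac{9541}{82} + \frac{5329}{-3040} = - \frac{9541}{82} + 5329 \left(- \frac{1}{3040}\right) = - \frac{9541}{82} - \frac{5329}{3040} = - \frac{14720809}{124640}$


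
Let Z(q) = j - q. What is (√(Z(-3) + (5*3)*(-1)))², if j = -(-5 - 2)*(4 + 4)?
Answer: 44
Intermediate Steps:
j = 56 (j = -(-7)*8 = -1*(-56) = 56)
Z(q) = 56 - q
(√(Z(-3) + (5*3)*(-1)))² = (√((56 - 1*(-3)) + (5*3)*(-1)))² = (√((56 + 3) + 15*(-1)))² = (√(59 - 15))² = (√44)² = (2*√11)² = 44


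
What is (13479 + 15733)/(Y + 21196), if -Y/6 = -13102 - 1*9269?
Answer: 14606/77711 ≈ 0.18795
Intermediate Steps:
Y = 134226 (Y = -6*(-13102 - 1*9269) = -6*(-13102 - 9269) = -6*(-22371) = 134226)
(13479 + 15733)/(Y + 21196) = (13479 + 15733)/(134226 + 21196) = 29212/155422 = 29212*(1/155422) = 14606/77711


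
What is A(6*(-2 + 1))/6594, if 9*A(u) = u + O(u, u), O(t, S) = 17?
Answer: 11/59346 ≈ 0.00018535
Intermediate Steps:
A(u) = 17/9 + u/9 (A(u) = (u + 17)/9 = (17 + u)/9 = 17/9 + u/9)
A(6*(-2 + 1))/6594 = (17/9 + (6*(-2 + 1))/9)/6594 = (17/9 + (6*(-1))/9)*(1/6594) = (17/9 + (⅑)*(-6))*(1/6594) = (17/9 - ⅔)*(1/6594) = (11/9)*(1/6594) = 11/59346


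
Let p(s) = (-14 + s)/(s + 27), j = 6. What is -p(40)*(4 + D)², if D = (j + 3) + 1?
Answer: -5096/67 ≈ -76.060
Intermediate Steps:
D = 10 (D = (6 + 3) + 1 = 9 + 1 = 10)
p(s) = (-14 + s)/(27 + s)
-p(40)*(4 + D)² = -(-14 + 40)/(27 + 40)*(4 + 10)² = -26/67*14² = -(1/67)*26*196 = -26*196/67 = -1*5096/67 = -5096/67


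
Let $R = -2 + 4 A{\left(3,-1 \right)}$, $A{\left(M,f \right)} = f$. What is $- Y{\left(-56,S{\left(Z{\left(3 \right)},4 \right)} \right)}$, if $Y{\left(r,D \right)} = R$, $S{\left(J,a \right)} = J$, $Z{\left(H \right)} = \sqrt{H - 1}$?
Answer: $6$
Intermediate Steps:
$Z{\left(H \right)} = \sqrt{-1 + H}$
$R = -6$ ($R = -2 + 4 \left(-1\right) = -2 - 4 = -6$)
$Y{\left(r,D \right)} = -6$
$- Y{\left(-56,S{\left(Z{\left(3 \right)},4 \right)} \right)} = \left(-1\right) \left(-6\right) = 6$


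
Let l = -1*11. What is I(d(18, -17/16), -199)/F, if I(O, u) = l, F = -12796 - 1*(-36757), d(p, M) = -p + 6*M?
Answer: -11/23961 ≈ -0.00045908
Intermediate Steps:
l = -11
F = 23961 (F = -12796 + 36757 = 23961)
I(O, u) = -11
I(d(18, -17/16), -199)/F = -11/23961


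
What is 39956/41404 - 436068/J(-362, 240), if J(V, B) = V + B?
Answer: 2257479263/631411 ≈ 3575.3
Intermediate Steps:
J(V, B) = B + V
39956/41404 - 436068/J(-362, 240) = 39956/41404 - 436068/(240 - 362) = 39956*(1/41404) - 436068/(-122) = 9989/10351 - 436068*(-1/122) = 9989/10351 + 218034/61 = 2257479263/631411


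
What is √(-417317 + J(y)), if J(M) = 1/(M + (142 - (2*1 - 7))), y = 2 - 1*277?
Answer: I*√106833154/16 ≈ 646.0*I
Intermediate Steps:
y = -275 (y = 2 - 277 = -275)
J(M) = 1/(147 + M) (J(M) = 1/(M + (142 - (2 - 7))) = 1/(M + (142 - 1*(-5))) = 1/(M + (142 + 5)) = 1/(M + 147) = 1/(147 + M))
√(-417317 + J(y)) = √(-417317 + 1/(147 - 275)) = √(-417317 + 1/(-128)) = √(-417317 - 1/128) = √(-53416577/128) = I*√106833154/16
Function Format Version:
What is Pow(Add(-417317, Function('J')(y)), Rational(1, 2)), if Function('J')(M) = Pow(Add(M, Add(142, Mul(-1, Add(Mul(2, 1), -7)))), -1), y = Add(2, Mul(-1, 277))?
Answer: Mul(Rational(1, 16), I, Pow(106833154, Rational(1, 2))) ≈ Mul(646.00, I)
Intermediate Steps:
y = -275 (y = Add(2, -277) = -275)
Function('J')(M) = Pow(Add(147, M), -1) (Function('J')(M) = Pow(Add(M, Add(142, Mul(-1, Add(2, -7)))), -1) = Pow(Add(M, Add(142, Mul(-1, -5))), -1) = Pow(Add(M, Add(142, 5)), -1) = Pow(Add(M, 147), -1) = Pow(Add(147, M), -1))
Pow(Add(-417317, Function('J')(y)), Rational(1, 2)) = Pow(Add(-417317, Pow(Add(147, -275), -1)), Rational(1, 2)) = Pow(Add(-417317, Pow(-128, -1)), Rational(1, 2)) = Pow(Add(-417317, Rational(-1, 128)), Rational(1, 2)) = Pow(Rational(-53416577, 128), Rational(1, 2)) = Mul(Rational(1, 16), I, Pow(106833154, Rational(1, 2)))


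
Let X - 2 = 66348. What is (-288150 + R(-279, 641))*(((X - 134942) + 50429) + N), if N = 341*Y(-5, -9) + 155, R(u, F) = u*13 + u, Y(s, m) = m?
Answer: 6155664312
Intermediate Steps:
X = 66350 (X = 2 + 66348 = 66350)
R(u, F) = 14*u (R(u, F) = 13*u + u = 14*u)
N = -2914 (N = 341*(-9) + 155 = -3069 + 155 = -2914)
(-288150 + R(-279, 641))*(((X - 134942) + 50429) + N) = (-288150 + 14*(-279))*(((66350 - 134942) + 50429) - 2914) = (-288150 - 3906)*((-68592 + 50429) - 2914) = -292056*(-18163 - 2914) = -292056*(-21077) = 6155664312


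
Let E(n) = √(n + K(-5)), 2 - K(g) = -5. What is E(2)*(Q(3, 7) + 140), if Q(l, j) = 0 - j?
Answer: 399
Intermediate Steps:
K(g) = 7 (K(g) = 2 - 1*(-5) = 2 + 5 = 7)
Q(l, j) = -j
E(n) = √(7 + n) (E(n) = √(n + 7) = √(7 + n))
E(2)*(Q(3, 7) + 140) = √(7 + 2)*(-1*7 + 140) = √9*(-7 + 140) = 3*133 = 399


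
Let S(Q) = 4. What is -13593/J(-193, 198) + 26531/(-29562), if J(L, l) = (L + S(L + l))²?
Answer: -149950013/117331578 ≈ -1.2780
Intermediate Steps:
J(L, l) = (4 + L)² (J(L, l) = (L + 4)² = (4 + L)²)
-13593/J(-193, 198) + 26531/(-29562) = -13593/(4 - 193)² + 26531/(-29562) = -13593/((-189)²) + 26531*(-1/29562) = -13593/35721 - 26531/29562 = -13593*1/35721 - 26531/29562 = -4531/11907 - 26531/29562 = -149950013/117331578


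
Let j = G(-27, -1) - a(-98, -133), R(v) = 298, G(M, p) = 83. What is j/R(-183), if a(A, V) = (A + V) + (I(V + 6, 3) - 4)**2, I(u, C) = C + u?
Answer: -8035/149 ≈ -53.926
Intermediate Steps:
a(A, V) = A + V + (5 + V)**2 (a(A, V) = (A + V) + ((3 + (V + 6)) - 4)**2 = (A + V) + ((3 + (6 + V)) - 4)**2 = (A + V) + ((9 + V) - 4)**2 = (A + V) + (5 + V)**2 = A + V + (5 + V)**2)
j = -16070 (j = 83 - (-98 - 133 + (5 - 133)**2) = 83 - (-98 - 133 + (-128)**2) = 83 - (-98 - 133 + 16384) = 83 - 1*16153 = 83 - 16153 = -16070)
j/R(-183) = -16070/298 = -16070*1/298 = -8035/149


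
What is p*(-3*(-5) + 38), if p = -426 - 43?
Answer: -24857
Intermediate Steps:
p = -469
p*(-3*(-5) + 38) = -469*(-3*(-5) + 38) = -469*(15 + 38) = -469*53 = -24857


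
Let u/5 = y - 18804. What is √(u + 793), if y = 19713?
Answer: √5338 ≈ 73.062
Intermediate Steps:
u = 4545 (u = 5*(19713 - 18804) = 5*909 = 4545)
√(u + 793) = √(4545 + 793) = √5338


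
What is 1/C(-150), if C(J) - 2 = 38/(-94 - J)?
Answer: 28/75 ≈ 0.37333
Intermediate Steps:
C(J) = 2 + 38/(-94 - J)
1/C(-150) = 1/(2*(75 - 150)/(94 - 150)) = 1/(2*(-75)/(-56)) = 1/(2*(-1/56)*(-75)) = 1/(75/28) = 28/75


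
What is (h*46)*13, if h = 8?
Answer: 4784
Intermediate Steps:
(h*46)*13 = (8*46)*13 = 368*13 = 4784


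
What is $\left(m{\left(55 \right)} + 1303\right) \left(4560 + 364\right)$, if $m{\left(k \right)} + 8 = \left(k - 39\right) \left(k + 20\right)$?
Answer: $12285380$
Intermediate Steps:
$m{\left(k \right)} = -8 + \left(-39 + k\right) \left(20 + k\right)$ ($m{\left(k \right)} = -8 + \left(k - 39\right) \left(k + 20\right) = -8 + \left(-39 + k\right) \left(20 + k\right)$)
$\left(m{\left(55 \right)} + 1303\right) \left(4560 + 364\right) = \left(\left(-788 + 55^{2} - 1045\right) + 1303\right) \left(4560 + 364\right) = \left(\left(-788 + 3025 - 1045\right) + 1303\right) 4924 = \left(1192 + 1303\right) 4924 = 2495 \cdot 4924 = 12285380$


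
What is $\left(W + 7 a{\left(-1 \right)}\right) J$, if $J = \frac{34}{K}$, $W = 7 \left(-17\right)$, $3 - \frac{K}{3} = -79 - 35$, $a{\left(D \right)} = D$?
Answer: $- \frac{476}{39} \approx -12.205$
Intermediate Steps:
$K = 351$ ($K = 9 - 3 \left(-79 - 35\right) = 9 - -342 = 9 + 342 = 351$)
$W = -119$
$J = \frac{34}{351} \approx 0.096866$
$\left(W + 7 a{\left(-1 \right)}\right) J = \left(-119 + 7 \left(-1\right)\right) \frac{34}{351} = \left(-119 - 7\right) \frac{34}{351} = \left(-126\right) \frac{34}{351} = - \frac{476}{39}$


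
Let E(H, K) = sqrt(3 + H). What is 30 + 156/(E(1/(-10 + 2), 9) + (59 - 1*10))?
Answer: 212234/6395 - 104*sqrt(46)/6395 ≈ 33.077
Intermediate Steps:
30 + 156/(E(1/(-10 + 2), 9) + (59 - 1*10)) = 30 + 156/(sqrt(3 + 1/(-10 + 2)) + (59 - 1*10)) = 30 + 156/(sqrt(3 + 1/(-8)) + (59 - 10)) = 30 + 156/(sqrt(3 - 1/8) + 49) = 30 + 156/(sqrt(23/8) + 49) = 30 + 156/(sqrt(46)/4 + 49) = 30 + 156/(49 + sqrt(46)/4)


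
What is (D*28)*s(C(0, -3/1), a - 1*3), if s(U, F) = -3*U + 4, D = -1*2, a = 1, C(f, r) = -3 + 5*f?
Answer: -728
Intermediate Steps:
D = -2
s(U, F) = 4 - 3*U
(D*28)*s(C(0, -3/1), a - 1*3) = (-2*28)*(4 - 3*(-3 + 5*0)) = -56*(4 - 3*(-3 + 0)) = -56*(4 - 3*(-3)) = -56*(4 + 9) = -56*13 = -728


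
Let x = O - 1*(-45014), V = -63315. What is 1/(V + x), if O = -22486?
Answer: -1/40787 ≈ -2.4518e-5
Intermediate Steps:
x = 22528 (x = -22486 - 1*(-45014) = -22486 + 45014 = 22528)
1/(V + x) = 1/(-63315 + 22528) = 1/(-40787) = -1/40787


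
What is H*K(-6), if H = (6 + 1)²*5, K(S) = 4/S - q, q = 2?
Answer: -1960/3 ≈ -653.33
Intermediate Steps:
K(S) = -2 + 4/S (K(S) = 4/S - 1*2 = 4/S - 2 = -2 + 4/S)
H = 245 (H = 7²*5 = 49*5 = 245)
H*K(-6) = 245*(-2 + 4/(-6)) = 245*(-2 + 4*(-⅙)) = 245*(-2 - ⅔) = 245*(-8/3) = -1960/3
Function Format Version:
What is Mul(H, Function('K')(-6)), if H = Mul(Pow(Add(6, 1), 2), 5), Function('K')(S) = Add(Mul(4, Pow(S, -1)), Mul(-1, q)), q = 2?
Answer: Rational(-1960, 3) ≈ -653.33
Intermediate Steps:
Function('K')(S) = Add(-2, Mul(4, Pow(S, -1))) (Function('K')(S) = Add(Mul(4, Pow(S, -1)), Mul(-1, 2)) = Add(Mul(4, Pow(S, -1)), -2) = Add(-2, Mul(4, Pow(S, -1))))
H = 245 (H = Mul(Pow(7, 2), 5) = Mul(49, 5) = 245)
Mul(H, Function('K')(-6)) = Mul(245, Add(-2, Mul(4, Pow(-6, -1)))) = Mul(245, Add(-2, Mul(4, Rational(-1, 6)))) = Mul(245, Add(-2, Rational(-2, 3))) = Mul(245, Rational(-8, 3)) = Rational(-1960, 3)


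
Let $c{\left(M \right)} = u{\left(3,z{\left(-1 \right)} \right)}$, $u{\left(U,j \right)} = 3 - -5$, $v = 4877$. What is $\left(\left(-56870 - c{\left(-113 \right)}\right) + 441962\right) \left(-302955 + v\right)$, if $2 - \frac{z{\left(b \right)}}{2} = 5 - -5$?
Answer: $-114785068552$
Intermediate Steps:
$z{\left(b \right)} = -16$ ($z{\left(b \right)} = 4 - 2 \left(5 - -5\right) = 4 - 2 \left(5 + 5\right) = 4 - 20 = -16$)
$u{\left(U,j \right)} = 8$ ($u{\left(U,j \right)} = 3 + 5 = 8$)
$c{\left(M \right)} = 8$
$\left(\left(-56870 - c{\left(-113 \right)}\right) + 441962\right) \left(-302955 + v\right) = \left(\left(-56870 - 8\right) + 441962\right) \left(-302955 + 4877\right) = \left(\left(-56870 - 8\right) + 441962\right) \left(-298078\right) = \left(-56878 + 441962\right) \left(-298078\right) = 385084 \left(-298078\right) = -114785068552$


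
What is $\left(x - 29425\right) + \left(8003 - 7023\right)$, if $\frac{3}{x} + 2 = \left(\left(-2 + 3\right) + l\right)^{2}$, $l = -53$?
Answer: $- \frac{76858387}{2702} \approx -28445.0$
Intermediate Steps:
$x = \frac{3}{2702}$ ($x = \frac{3}{-2 + \left(\left(-2 + 3\right) - 53\right)^{2}} = \frac{3}{-2 + \left(1 - 53\right)^{2}} = \frac{3}{-2 + \left(-52\right)^{2}} = \frac{3}{-2 + 2704} = \frac{3}{2702} \approx 0.0011103$)
$\left(x - 29425\right) + \left(8003 - 7023\right) = \left(\frac{3}{2702} - 29425\right) + \left(8003 - 7023\right) = - \frac{79506347}{2702} + 980 = - \frac{76858387}{2702}$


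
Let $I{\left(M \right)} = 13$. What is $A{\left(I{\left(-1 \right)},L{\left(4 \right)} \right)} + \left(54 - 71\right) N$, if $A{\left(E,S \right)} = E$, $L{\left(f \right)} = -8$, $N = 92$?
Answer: $-1551$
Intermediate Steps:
$A{\left(I{\left(-1 \right)},L{\left(4 \right)} \right)} + \left(54 - 71\right) N = 13 + \left(54 - 71\right) 92 = 13 - 1564 = -1551$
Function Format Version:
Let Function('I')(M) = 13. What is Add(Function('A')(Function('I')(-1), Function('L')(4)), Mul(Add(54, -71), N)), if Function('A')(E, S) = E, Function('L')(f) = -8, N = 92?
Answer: -1551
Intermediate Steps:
Add(Function('A')(Function('I')(-1), Function('L')(4)), Mul(Add(54, -71), N)) = Add(13, Mul(Add(54, -71), 92)) = Add(13, Mul(-17, 92)) = Add(13, -1564) = -1551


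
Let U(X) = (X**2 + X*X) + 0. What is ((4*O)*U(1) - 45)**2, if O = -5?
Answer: 7225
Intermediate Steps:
U(X) = 2*X**2 (U(X) = (X**2 + X**2) + 0 = 2*X**2 + 0 = 2*X**2)
((4*O)*U(1) - 45)**2 = ((4*(-5))*(2*1**2) - 45)**2 = (-40 - 45)**2 = (-85)**2 = 7225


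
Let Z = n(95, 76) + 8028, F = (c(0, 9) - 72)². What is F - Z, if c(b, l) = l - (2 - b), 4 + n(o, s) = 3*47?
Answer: -3940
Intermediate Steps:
n(o, s) = 137 (n(o, s) = -4 + 3*47 = -4 + 141 = 137)
c(b, l) = -2 + b + l (c(b, l) = l + (-2 + b) = -2 + b + l)
F = 4225 (F = ((-2 + 0 + 9) - 72)² = (7 - 72)² = (-65)² = 4225)
Z = 8165 (Z = 137 + 8028 = 8165)
F - Z = 4225 - 1*8165 = 4225 - 8165 = -3940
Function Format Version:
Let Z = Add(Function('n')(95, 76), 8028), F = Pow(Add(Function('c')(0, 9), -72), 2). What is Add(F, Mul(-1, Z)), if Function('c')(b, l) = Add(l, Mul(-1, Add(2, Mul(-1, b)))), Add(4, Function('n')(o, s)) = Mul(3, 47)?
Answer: -3940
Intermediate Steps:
Function('n')(o, s) = 137 (Function('n')(o, s) = Add(-4, Mul(3, 47)) = Add(-4, 141) = 137)
Function('c')(b, l) = Add(-2, b, l) (Function('c')(b, l) = Add(l, Add(-2, b)) = Add(-2, b, l))
F = 4225 (F = Pow(Add(Add(-2, 0, 9), -72), 2) = Pow(Add(7, -72), 2) = Pow(-65, 2) = 4225)
Z = 8165 (Z = Add(137, 8028) = 8165)
Add(F, Mul(-1, Z)) = Add(4225, Mul(-1, 8165)) = Add(4225, -8165) = -3940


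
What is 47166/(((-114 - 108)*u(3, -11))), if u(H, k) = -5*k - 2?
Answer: -7861/1961 ≈ -4.0087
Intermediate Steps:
u(H, k) = -2 - 5*k
47166/(((-114 - 108)*u(3, -11))) = 47166/(((-114 - 108)*(-2 - 5*(-11)))) = 47166/((-222*(-2 + 55))) = 47166/((-222*53)) = 47166/(-11766) = 47166*(-1/11766) = -7861/1961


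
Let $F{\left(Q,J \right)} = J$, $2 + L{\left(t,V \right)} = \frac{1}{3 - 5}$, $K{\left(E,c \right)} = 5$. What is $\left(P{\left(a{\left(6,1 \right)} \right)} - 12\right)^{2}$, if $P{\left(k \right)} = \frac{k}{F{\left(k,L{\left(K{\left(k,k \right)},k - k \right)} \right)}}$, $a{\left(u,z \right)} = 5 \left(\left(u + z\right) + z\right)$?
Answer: $784$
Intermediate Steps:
$L{\left(t,V \right)} = - \frac{5}{2}$ ($L{\left(t,V \right)} = -2 + \frac{1}{3 - 5} = -2 + \frac{1}{-2} = -2 - \frac{1}{2} = - \frac{5}{2}$)
$a{\left(u,z \right)} = 5 u + 10 z$ ($a{\left(u,z \right)} = 5 \left(u + 2 z\right) = 5 u + 10 z$)
$P{\left(k \right)} = - \frac{2 k}{5}$ ($P{\left(k \right)} = \frac{k}{- \frac{5}{2}} = k \left(- \frac{2}{5}\right) = - \frac{2 k}{5}$)
$\left(P{\left(a{\left(6,1 \right)} \right)} - 12\right)^{2} = \left(- \frac{2 \left(5 \cdot 6 + 10 \cdot 1\right)}{5} - 12\right)^{2} = \left(- \frac{2 \left(30 + 10\right)}{5} - 12\right)^{2} = \left(\left(- \frac{2}{5}\right) 40 - 12\right)^{2} = \left(-16 - 12\right)^{2} = \left(-28\right)^{2} = 784$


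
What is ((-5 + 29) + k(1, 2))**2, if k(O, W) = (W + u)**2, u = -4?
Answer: 784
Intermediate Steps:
k(O, W) = (-4 + W)**2 (k(O, W) = (W - 4)**2 = (-4 + W)**2)
((-5 + 29) + k(1, 2))**2 = ((-5 + 29) + (-4 + 2)**2)**2 = (24 + (-2)**2)**2 = (24 + 4)**2 = 28**2 = 784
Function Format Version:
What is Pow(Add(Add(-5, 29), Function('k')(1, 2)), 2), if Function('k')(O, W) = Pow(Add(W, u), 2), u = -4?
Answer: 784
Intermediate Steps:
Function('k')(O, W) = Pow(Add(-4, W), 2) (Function('k')(O, W) = Pow(Add(W, -4), 2) = Pow(Add(-4, W), 2))
Pow(Add(Add(-5, 29), Function('k')(1, 2)), 2) = Pow(Add(Add(-5, 29), Pow(Add(-4, 2), 2)), 2) = Pow(Add(24, Pow(-2, 2)), 2) = Pow(Add(24, 4), 2) = Pow(28, 2) = 784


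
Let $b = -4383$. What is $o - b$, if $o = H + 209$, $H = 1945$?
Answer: $6537$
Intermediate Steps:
$o = 2154$ ($o = 1945 + 209 = 2154$)
$o - b = 2154 - -4383 = 2154 + 4383 = 6537$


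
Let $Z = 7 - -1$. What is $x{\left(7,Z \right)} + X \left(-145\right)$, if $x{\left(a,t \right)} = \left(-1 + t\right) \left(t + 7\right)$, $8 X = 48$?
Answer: $-765$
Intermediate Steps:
$X = 6$ ($X = \frac{1}{8} \cdot 48 = 6$)
$Z = 8$ ($Z = 7 + 1 = 8$)
$x{\left(a,t \right)} = \left(-1 + t\right) \left(7 + t\right)$
$x{\left(7,Z \right)} + X \left(-145\right) = \left(-7 + 8^{2} + 6 \cdot 8\right) + 6 \left(-145\right) = \left(-7 + 64 + 48\right) - 870 = 105 - 870 = -765$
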